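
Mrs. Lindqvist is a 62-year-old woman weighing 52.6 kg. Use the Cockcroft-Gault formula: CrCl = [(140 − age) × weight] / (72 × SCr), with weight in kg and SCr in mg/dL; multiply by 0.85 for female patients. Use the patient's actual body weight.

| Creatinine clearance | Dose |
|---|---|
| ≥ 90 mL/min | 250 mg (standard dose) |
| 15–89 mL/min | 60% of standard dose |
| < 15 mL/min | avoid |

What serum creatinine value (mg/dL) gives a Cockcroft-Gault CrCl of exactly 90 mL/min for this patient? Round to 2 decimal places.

Standard dose requires CrCl ≥ 90 mL/min.
Set (140 − 62) × 52.6 × 0.85 / (72 × SCr) = 90
SCr = (140 − 62) × 52.6 × 0.85 / (72 × 90) = 0.538 mg/dL

0.54 mg/dL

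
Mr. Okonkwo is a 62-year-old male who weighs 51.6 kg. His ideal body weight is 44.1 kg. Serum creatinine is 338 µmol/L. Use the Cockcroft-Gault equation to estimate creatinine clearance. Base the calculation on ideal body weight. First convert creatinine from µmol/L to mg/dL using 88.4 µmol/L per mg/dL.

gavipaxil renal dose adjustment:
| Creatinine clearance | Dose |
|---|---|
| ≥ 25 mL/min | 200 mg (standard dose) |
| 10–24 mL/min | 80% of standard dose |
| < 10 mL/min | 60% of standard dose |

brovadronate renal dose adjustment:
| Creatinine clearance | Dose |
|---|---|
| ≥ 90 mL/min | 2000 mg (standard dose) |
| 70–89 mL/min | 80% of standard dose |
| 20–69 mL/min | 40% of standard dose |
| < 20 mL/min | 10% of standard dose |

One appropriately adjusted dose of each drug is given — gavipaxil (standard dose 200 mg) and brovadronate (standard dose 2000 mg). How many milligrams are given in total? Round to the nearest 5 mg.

360 mg

SCr = 338 / 88.4 = 3.824 mg/dL
CrCl = (140 − 62) × 44.1 / (72 × 3.824) = 3439.8 / 275.33 ≈ 12.5 mL/min
CrCl ≈ 12 mL/min.
gavipaxil: 10–24 mL/min → 80% of 200 mg = 160 mg.
brovadronate: < 20 mL/min → 10% of 2000 mg = 200 mg.
Total = 160 + 200 = 360 mg.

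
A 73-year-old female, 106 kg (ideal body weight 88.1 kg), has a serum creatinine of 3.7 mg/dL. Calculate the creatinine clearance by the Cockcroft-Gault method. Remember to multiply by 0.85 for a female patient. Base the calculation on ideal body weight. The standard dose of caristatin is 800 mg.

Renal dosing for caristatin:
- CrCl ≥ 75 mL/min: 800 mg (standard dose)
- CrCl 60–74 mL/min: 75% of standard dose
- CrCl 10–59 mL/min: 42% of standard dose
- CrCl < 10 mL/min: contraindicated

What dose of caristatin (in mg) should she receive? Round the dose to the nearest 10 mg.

CrCl = (140 − 73) × 88.1 / (72 × 3.7) × 0.85 = 5902.7 / 266.40 × 0.85 ≈ 18.8 mL/min
CrCl ≈ 19 mL/min → bracket 10–59 mL/min.
42% of 800 mg = 336 mg → 340 mg

340 mg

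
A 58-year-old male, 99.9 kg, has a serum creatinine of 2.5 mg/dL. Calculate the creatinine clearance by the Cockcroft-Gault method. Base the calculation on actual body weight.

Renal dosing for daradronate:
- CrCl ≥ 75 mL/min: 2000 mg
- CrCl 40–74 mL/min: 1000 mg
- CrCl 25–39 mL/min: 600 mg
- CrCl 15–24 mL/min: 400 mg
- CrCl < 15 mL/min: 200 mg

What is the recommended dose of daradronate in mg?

CrCl = (140 − 58) × 99.9 / (72 × 2.5) = 8191.8 / 180.00 ≈ 45.5 mL/min
CrCl ≈ 46 mL/min → bracket 40–74 mL/min.
Dose for this bracket: 1000 mg.

1000 mg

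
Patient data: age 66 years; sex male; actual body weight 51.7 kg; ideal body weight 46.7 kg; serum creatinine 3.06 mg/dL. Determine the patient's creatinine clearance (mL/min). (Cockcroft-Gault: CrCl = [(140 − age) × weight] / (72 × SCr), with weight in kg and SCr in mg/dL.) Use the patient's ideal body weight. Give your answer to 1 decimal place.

CrCl = (140 − 66) × 46.7 / (72 × 3.06) = 3455.8 / 220.32 ≈ 15.7 mL/min

15.7 mL/min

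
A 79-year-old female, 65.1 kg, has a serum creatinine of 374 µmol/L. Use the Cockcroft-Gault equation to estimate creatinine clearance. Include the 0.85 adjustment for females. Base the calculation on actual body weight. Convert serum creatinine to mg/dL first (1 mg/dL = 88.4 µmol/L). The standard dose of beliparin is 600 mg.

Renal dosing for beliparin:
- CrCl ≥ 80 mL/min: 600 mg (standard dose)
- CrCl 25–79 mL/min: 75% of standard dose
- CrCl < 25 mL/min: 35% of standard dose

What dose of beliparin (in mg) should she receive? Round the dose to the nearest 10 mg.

SCr = 374 / 88.4 = 4.231 mg/dL
CrCl = (140 − 79) × 65.1 / (72 × 4.231) × 0.85 = 3971.1 / 304.63 × 0.85 ≈ 11.1 mL/min
CrCl ≈ 11 mL/min → bracket < 25 mL/min.
35% of 600 mg = 210 mg

210 mg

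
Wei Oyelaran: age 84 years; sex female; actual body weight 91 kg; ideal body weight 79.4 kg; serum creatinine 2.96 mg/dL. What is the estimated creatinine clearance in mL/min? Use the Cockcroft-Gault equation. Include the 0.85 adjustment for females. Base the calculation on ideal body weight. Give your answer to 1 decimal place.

CrCl = (140 − 84) × 79.4 / (72 × 2.96) × 0.85 = 4446.4 / 213.12 × 0.85 ≈ 17.7 mL/min

17.7 mL/min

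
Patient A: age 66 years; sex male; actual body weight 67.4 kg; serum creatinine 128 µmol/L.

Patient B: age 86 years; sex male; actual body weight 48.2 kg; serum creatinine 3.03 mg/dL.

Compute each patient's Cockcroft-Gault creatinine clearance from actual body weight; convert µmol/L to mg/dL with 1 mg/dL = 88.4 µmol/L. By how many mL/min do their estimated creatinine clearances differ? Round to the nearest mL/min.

Patient A: SCr = 128 / 88.4 = 1.448 mg/dL
Patient A: CrCl = (140 − 66) × 67.4 / (72 × 1.448) = 4987.6 / 104.26 ≈ 47.8 mL/min
Patient B: CrCl = (140 − 86) × 48.2 / (72 × 3.03) = 2602.8 / 218.16 ≈ 11.9 mL/min
|47.8 − 11.9| = 35.9 mL/min

36 mL/min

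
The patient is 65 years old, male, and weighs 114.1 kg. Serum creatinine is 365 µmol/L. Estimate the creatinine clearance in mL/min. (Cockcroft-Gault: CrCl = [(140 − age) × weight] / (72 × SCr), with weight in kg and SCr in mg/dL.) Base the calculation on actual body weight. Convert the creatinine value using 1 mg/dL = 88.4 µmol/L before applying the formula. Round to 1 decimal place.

SCr = 365 / 88.4 = 4.129 mg/dL
CrCl = (140 − 65) × 114.1 / (72 × 4.129) = 8557.5 / 297.29 ≈ 28.8 mL/min

28.8 mL/min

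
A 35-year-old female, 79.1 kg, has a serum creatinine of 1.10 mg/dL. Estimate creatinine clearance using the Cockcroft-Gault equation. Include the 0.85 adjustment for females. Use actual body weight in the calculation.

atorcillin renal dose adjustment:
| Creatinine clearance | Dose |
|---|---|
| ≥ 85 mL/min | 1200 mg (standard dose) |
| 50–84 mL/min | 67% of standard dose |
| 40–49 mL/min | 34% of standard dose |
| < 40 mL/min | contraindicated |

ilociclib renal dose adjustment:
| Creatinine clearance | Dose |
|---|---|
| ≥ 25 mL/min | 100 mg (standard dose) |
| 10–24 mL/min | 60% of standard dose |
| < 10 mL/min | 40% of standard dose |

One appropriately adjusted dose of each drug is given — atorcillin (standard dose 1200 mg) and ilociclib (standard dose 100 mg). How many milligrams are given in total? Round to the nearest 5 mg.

1300 mg

CrCl = (140 − 35) × 79.1 / (72 × 1.1) × 0.85 = 8305.5 / 79.20 × 0.85 ≈ 89.1 mL/min
CrCl ≈ 89 mL/min.
atorcillin: ≥ 85 mL/min → 100% of 1200 mg = 1200 mg.
ilociclib: ≥ 25 mL/min → 100% of 100 mg = 100 mg.
Total = 1200 + 100 = 1300 mg.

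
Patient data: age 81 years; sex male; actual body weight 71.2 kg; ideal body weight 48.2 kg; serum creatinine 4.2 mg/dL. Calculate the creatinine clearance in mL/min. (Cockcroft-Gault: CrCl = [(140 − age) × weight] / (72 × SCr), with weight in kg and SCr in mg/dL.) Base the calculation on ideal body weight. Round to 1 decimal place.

CrCl = (140 − 81) × 48.2 / (72 × 4.2) = 2843.8 / 302.40 ≈ 9.4 mL/min

9.4 mL/min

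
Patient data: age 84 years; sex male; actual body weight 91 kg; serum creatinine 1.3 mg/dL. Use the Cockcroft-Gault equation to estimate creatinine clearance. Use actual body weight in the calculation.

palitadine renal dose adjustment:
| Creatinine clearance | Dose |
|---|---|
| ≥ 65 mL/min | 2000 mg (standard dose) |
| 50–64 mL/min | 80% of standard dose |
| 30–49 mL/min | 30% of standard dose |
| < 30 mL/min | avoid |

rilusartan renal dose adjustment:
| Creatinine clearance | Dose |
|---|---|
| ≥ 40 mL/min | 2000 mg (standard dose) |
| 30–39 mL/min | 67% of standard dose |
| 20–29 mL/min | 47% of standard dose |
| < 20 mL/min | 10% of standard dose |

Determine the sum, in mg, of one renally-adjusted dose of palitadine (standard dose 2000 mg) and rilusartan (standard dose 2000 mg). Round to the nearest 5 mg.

CrCl = (140 − 84) × 91 / (72 × 1.3) = 5096.0 / 93.60 ≈ 54.4 mL/min
CrCl ≈ 54 mL/min.
palitadine: 50–64 mL/min → 80% of 2000 mg = 1600 mg.
rilusartan: ≥ 40 mL/min → 100% of 2000 mg = 2000 mg.
Total = 1600 + 2000 = 3600 mg.

3600 mg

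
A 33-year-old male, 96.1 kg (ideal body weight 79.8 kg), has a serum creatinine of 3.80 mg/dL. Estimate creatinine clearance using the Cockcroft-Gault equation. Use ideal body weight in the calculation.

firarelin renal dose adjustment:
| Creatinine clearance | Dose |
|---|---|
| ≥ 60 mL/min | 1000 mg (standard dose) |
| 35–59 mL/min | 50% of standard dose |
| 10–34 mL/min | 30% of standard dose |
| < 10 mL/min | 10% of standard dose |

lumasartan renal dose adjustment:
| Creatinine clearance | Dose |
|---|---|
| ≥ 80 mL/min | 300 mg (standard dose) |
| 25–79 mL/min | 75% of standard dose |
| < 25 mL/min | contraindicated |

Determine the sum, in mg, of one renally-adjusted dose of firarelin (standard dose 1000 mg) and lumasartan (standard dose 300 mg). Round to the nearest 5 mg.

525 mg

CrCl = (140 − 33) × 79.8 / (72 × 3.8) = 8538.6 / 273.60 ≈ 31.2 mL/min
CrCl ≈ 31 mL/min.
firarelin: 10–34 mL/min → 30% of 1000 mg = 300 mg.
lumasartan: 25–79 mL/min → 75% of 300 mg = 225 mg.
Total = 300 + 225 = 525 mg.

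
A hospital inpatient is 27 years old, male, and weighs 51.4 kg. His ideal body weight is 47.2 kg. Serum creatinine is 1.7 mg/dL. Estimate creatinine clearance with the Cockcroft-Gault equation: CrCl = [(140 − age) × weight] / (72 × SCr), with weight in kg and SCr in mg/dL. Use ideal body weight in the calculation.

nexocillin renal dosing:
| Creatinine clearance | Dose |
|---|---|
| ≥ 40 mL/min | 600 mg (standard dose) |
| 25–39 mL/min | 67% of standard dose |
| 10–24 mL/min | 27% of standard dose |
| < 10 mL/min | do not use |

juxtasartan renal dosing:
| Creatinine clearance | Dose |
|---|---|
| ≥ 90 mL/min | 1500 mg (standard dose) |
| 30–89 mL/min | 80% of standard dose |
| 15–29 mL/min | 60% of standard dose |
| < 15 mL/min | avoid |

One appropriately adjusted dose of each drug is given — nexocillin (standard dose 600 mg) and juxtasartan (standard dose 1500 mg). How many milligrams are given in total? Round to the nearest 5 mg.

1800 mg

CrCl = (140 − 27) × 47.2 / (72 × 1.7) = 5333.6 / 122.40 ≈ 43.6 mL/min
CrCl ≈ 44 mL/min.
nexocillin: ≥ 40 mL/min → 100% of 600 mg = 600 mg.
juxtasartan: 30–89 mL/min → 80% of 1500 mg = 1200 mg.
Total = 600 + 1200 = 1800 mg.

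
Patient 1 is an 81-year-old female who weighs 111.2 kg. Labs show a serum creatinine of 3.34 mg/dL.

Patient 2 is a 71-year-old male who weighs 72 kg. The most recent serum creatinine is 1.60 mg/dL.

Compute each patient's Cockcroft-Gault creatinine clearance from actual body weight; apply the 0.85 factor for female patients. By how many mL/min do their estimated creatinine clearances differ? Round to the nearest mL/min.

Patient 1: CrCl = (140 − 81) × 111.2 / (72 × 3.34) × 0.85 = 6560.8 / 240.48 × 0.85 ≈ 23.2 mL/min
Patient 2: CrCl = (140 − 71) × 72 / (72 × 1.6) = 4968.0 / 115.20 ≈ 43.1 mL/min
|23.2 − 43.1| = 19.9 mL/min

20 mL/min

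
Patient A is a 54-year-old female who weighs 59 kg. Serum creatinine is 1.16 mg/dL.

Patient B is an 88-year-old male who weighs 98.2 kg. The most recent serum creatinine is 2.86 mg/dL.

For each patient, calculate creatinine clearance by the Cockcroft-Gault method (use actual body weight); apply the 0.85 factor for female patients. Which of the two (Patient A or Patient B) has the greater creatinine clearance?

Patient A: CrCl = (140 − 54) × 59 / (72 × 1.16) × 0.85 = 5074.0 / 83.52 × 0.85 ≈ 51.6 mL/min
Patient B: CrCl = (140 − 88) × 98.2 / (72 × 2.86) = 5106.4 / 205.92 ≈ 24.8 mL/min
51.6 vs 24.8 mL/min → Patient A is higher.

Patient A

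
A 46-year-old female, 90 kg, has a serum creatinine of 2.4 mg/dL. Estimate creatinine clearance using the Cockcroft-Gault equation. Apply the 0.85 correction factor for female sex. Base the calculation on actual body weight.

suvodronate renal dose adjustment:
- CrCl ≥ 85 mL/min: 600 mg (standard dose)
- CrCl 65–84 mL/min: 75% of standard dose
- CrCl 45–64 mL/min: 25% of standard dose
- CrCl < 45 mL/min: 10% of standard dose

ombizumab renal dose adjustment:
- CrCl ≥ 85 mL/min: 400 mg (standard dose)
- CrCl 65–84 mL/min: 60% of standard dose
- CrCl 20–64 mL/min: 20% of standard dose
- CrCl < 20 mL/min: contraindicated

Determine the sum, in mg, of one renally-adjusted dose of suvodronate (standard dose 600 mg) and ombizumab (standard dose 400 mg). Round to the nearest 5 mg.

140 mg

CrCl = (140 − 46) × 90 / (72 × 2.4) × 0.85 = 8460.0 / 172.80 × 0.85 ≈ 41.6 mL/min
CrCl ≈ 42 mL/min.
suvodronate: < 45 mL/min → 10% of 600 mg = 60 mg.
ombizumab: 20–64 mL/min → 20% of 400 mg = 80 mg.
Total = 60 + 80 = 140 mg.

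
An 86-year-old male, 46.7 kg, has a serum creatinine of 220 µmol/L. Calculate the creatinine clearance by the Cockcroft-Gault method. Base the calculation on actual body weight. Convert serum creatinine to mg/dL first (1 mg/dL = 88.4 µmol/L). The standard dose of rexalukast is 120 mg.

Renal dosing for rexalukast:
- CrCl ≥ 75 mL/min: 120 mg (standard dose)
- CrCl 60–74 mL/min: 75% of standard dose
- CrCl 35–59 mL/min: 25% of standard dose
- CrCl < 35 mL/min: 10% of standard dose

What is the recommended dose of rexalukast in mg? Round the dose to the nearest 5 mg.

SCr = 220 / 88.4 = 2.489 mg/dL
CrCl = (140 − 86) × 46.7 / (72 × 2.489) = 2521.8 / 179.21 ≈ 14.1 mL/min
CrCl ≈ 14 mL/min → bracket < 35 mL/min.
10% of 120 mg = 12 mg → 10 mg

10 mg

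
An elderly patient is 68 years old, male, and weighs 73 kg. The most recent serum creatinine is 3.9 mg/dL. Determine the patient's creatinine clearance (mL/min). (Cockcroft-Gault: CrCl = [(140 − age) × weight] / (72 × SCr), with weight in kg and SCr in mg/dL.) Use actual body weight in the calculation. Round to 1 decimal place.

18.7 mL/min

CrCl = (140 − 68) × 73 / (72 × 3.9) = 5256.0 / 280.80 ≈ 18.7 mL/min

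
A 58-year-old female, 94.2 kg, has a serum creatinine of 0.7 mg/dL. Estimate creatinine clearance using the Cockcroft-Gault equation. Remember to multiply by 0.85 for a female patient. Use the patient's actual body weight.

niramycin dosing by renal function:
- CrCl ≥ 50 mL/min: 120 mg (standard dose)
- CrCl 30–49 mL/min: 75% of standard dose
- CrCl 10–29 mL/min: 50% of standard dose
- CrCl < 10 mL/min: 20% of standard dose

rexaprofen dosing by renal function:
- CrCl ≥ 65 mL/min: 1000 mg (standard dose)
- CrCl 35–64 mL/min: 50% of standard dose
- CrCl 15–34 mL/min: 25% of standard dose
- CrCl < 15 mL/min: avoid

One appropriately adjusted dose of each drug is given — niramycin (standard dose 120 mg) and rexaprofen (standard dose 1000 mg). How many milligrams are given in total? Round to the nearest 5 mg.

CrCl = (140 − 58) × 94.2 / (72 × 0.7) × 0.85 = 7724.4 / 50.40 × 0.85 ≈ 130.3 mL/min
CrCl ≈ 130 mL/min.
niramycin: ≥ 50 mL/min → 100% of 120 mg = 120 mg.
rexaprofen: ≥ 65 mL/min → 100% of 1000 mg = 1000 mg.
Total = 120 + 1000 = 1120 mg.

1120 mg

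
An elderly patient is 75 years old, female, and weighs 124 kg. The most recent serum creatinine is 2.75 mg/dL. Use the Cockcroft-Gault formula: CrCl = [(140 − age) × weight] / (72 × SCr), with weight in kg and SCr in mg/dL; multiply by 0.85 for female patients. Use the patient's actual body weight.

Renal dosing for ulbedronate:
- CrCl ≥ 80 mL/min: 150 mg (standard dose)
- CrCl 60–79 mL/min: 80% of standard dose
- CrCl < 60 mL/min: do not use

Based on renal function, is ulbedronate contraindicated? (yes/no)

yes

CrCl = (140 − 75) × 124 / (72 × 2.75) × 0.85 = 8060.0 / 198.00 × 0.85 ≈ 34.6 mL/min
CrCl ≈ 35 mL/min, which is < 60 mL/min.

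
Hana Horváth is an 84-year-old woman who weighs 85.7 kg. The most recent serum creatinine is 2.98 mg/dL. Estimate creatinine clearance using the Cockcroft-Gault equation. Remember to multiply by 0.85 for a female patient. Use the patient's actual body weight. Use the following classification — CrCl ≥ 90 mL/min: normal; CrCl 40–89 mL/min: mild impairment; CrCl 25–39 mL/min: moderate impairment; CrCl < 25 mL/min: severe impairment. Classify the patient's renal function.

severe impairment

CrCl = (140 − 84) × 85.7 / (72 × 2.98) × 0.85 = 4799.2 / 214.56 × 0.85 ≈ 19.0 mL/min
19 mL/min falls in the 'severe impairment' range.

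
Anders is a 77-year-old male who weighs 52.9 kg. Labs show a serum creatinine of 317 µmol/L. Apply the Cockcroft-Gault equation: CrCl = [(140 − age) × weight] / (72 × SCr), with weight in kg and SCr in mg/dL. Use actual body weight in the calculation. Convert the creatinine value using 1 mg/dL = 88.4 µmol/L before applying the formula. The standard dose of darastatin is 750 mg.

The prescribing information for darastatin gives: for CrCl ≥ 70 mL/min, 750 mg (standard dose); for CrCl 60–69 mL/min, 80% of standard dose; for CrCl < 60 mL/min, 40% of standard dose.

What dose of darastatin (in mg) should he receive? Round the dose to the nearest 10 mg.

SCr = 317 / 88.4 = 3.586 mg/dL
CrCl = (140 − 77) × 52.9 / (72 × 3.586) = 3332.7 / 258.19 ≈ 12.9 mL/min
CrCl ≈ 13 mL/min → bracket < 60 mL/min.
40% of 750 mg = 300 mg

300 mg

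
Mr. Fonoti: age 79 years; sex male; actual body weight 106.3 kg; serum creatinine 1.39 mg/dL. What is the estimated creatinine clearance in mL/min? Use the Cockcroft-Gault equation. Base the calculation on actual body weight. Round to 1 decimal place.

CrCl = (140 − 79) × 106.3 / (72 × 1.39) = 6484.3 / 100.08 ≈ 64.8 mL/min

64.8 mL/min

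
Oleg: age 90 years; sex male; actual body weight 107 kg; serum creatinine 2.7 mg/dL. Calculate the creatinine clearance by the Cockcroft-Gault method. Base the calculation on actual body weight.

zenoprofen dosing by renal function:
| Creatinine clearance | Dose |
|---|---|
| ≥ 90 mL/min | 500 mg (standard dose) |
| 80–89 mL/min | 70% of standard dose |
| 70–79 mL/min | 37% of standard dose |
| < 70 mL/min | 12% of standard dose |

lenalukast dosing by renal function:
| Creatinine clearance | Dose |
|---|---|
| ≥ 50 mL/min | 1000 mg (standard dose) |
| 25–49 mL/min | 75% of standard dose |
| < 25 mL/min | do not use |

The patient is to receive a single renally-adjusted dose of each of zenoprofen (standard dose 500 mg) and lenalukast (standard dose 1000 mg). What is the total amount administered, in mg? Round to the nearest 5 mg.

CrCl = (140 − 90) × 107 / (72 × 2.7) = 5350.0 / 194.40 ≈ 27.5 mL/min
CrCl ≈ 28 mL/min.
zenoprofen: < 70 mL/min → 12% of 500 mg = 60 mg.
lenalukast: 25–49 mL/min → 75% of 1000 mg = 750 mg.
Total = 60 + 750 = 810 mg.

810 mg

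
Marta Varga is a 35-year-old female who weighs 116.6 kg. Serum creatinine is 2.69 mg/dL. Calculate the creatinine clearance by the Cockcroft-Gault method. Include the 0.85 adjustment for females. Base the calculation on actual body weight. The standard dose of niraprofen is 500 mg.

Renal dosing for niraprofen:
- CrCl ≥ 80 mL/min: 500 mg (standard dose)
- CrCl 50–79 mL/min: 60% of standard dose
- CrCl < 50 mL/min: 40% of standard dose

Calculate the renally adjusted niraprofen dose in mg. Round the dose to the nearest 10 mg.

300 mg

CrCl = (140 − 35) × 116.6 / (72 × 2.69) × 0.85 = 12243.0 / 193.68 × 0.85 ≈ 53.7 mL/min
CrCl ≈ 54 mL/min → bracket 50–79 mL/min.
60% of 500 mg = 300 mg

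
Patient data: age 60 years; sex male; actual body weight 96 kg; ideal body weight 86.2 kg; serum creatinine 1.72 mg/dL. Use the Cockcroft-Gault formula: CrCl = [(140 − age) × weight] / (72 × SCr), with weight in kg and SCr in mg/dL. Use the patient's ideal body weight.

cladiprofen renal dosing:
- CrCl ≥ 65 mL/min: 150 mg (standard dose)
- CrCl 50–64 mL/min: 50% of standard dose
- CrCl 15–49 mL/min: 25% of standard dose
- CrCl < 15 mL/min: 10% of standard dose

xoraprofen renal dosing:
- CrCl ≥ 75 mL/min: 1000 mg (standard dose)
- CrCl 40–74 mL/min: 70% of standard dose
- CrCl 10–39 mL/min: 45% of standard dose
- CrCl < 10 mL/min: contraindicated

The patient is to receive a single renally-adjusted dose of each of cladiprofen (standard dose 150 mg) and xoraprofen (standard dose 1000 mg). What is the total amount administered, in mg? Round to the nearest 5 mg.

775 mg

CrCl = (140 − 60) × 86.2 / (72 × 1.72) = 6896.0 / 123.84 ≈ 55.7 mL/min
CrCl ≈ 56 mL/min.
cladiprofen: 50–64 mL/min → 50% of 150 mg = 75 mg.
xoraprofen: 40–74 mL/min → 70% of 1000 mg = 700 mg.
Total = 75 + 700 = 775 mg.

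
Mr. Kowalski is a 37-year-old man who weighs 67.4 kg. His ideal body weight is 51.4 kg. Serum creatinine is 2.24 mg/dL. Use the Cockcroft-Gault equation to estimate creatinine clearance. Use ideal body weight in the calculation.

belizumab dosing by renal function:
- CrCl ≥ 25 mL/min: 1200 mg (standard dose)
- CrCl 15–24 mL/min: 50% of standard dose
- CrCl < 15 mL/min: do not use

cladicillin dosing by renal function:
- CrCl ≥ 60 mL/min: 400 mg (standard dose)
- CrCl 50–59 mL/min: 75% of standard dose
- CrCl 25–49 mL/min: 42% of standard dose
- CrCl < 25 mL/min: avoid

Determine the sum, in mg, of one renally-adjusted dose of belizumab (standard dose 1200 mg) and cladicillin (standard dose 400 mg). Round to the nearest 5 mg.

1370 mg

CrCl = (140 − 37) × 51.4 / (72 × 2.24) = 5294.2 / 161.28 ≈ 32.8 mL/min
CrCl ≈ 33 mL/min.
belizumab: ≥ 25 mL/min → 100% of 1200 mg = 1200 mg.
cladicillin: 25–49 mL/min → 42% of 400 mg = 168 mg.
Total = 1200 + 168 = 1368 mg.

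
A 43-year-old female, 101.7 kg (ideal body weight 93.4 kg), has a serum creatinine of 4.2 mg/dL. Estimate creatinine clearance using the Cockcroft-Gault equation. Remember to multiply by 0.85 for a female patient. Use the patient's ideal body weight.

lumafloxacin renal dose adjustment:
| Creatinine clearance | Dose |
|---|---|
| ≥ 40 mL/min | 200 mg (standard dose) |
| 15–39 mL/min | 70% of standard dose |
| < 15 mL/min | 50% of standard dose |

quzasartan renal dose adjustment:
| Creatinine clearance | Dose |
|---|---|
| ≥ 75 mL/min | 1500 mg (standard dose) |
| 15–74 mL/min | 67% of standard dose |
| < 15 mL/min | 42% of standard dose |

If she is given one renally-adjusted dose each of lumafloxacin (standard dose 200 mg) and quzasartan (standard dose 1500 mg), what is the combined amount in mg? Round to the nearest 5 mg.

CrCl = (140 − 43) × 93.4 / (72 × 4.2) × 0.85 = 9059.8 / 302.40 × 0.85 ≈ 25.5 mL/min
CrCl ≈ 25 mL/min.
lumafloxacin: 15–39 mL/min → 70% of 200 mg = 140 mg.
quzasartan: 15–74 mL/min → 67% of 1500 mg = 1005 mg.
Total = 140 + 1005 = 1145 mg.

1145 mg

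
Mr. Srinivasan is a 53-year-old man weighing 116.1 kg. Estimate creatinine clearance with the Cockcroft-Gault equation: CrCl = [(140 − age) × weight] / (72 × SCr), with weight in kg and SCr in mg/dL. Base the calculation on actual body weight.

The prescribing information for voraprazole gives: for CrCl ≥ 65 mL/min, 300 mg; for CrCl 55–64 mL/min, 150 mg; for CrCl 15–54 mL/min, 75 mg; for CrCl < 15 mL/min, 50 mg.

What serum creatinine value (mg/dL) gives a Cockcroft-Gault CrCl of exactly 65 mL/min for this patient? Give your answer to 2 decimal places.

Standard dose requires CrCl ≥ 65 mL/min.
Set (140 − 53) × 116.1 / (72 × SCr) = 65
SCr = (140 − 53) × 116.1 / (72 × 65) = 2.158 mg/dL

2.16 mg/dL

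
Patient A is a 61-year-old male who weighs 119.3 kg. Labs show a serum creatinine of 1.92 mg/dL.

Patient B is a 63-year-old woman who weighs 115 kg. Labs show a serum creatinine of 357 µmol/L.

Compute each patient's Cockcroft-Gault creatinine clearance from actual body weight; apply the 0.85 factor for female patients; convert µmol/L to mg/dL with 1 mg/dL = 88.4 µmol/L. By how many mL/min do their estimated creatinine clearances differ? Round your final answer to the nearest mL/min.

Patient A: CrCl = (140 − 61) × 119.3 / (72 × 1.92) = 9424.7 / 138.24 ≈ 68.2 mL/min
Patient B: SCr = 357 / 88.4 = 4.038 mg/dL
Patient B: CrCl = (140 − 63) × 115 / (72 × 4.038) × 0.85 = 8855.0 / 290.74 × 0.85 ≈ 25.9 mL/min
|68.2 − 25.9| = 42.3 mL/min

42 mL/min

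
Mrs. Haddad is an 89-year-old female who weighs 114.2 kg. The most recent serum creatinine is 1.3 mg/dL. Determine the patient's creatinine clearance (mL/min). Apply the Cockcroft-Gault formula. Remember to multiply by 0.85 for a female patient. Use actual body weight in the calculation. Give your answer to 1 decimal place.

52.9 mL/min

CrCl = (140 − 89) × 114.2 / (72 × 1.3) × 0.85 = 5824.2 / 93.60 × 0.85 ≈ 52.9 mL/min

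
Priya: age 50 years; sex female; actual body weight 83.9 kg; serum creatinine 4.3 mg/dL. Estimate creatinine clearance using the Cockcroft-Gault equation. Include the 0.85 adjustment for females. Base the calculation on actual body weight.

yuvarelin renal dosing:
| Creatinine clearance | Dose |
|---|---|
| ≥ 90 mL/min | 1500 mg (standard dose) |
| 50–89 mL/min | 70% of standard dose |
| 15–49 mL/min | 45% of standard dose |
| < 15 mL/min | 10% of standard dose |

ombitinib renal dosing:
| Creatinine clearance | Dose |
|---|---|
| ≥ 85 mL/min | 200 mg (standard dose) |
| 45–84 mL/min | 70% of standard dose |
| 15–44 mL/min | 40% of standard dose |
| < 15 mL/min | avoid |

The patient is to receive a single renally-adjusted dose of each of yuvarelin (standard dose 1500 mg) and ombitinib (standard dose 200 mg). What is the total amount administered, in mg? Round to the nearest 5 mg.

CrCl = (140 − 50) × 83.9 / (72 × 4.3) × 0.85 = 7551.0 / 309.60 × 0.85 ≈ 20.7 mL/min
CrCl ≈ 21 mL/min.
yuvarelin: 15–49 mL/min → 45% of 1500 mg = 675 mg.
ombitinib: 15–44 mL/min → 40% of 200 mg = 80 mg.
Total = 675 + 80 = 755 mg.

755 mg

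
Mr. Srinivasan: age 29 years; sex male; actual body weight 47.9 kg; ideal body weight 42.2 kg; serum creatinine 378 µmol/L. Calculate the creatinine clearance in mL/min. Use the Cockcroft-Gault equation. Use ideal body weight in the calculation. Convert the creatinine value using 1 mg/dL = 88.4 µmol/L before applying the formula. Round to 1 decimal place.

15.2 mL/min

SCr = 378 / 88.4 = 4.276 mg/dL
CrCl = (140 − 29) × 42.2 / (72 × 4.276) = 4684.2 / 307.87 ≈ 15.2 mL/min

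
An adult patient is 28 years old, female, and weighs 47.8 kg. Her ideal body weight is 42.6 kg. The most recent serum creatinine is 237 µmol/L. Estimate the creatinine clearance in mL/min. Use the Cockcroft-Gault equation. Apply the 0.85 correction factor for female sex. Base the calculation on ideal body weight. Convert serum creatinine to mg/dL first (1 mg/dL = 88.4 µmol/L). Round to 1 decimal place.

21.0 mL/min

SCr = 237 / 88.4 = 2.681 mg/dL
CrCl = (140 − 28) × 42.6 / (72 × 2.681) × 0.85 = 4771.2 / 193.03 × 0.85 ≈ 21.0 mL/min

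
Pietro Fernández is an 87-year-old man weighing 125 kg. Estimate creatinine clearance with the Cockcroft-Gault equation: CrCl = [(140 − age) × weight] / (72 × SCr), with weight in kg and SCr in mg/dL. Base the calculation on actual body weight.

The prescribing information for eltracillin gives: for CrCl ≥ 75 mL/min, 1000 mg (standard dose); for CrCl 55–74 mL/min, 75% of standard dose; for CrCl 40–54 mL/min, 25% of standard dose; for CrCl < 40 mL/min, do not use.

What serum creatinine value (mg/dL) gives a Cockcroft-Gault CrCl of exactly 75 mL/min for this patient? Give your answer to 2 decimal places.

Standard dose requires CrCl ≥ 75 mL/min.
Set (140 − 87) × 125 / (72 × SCr) = 75
SCr = (140 − 87) × 125 / (72 × 75) = 1.227 mg/dL

1.23 mg/dL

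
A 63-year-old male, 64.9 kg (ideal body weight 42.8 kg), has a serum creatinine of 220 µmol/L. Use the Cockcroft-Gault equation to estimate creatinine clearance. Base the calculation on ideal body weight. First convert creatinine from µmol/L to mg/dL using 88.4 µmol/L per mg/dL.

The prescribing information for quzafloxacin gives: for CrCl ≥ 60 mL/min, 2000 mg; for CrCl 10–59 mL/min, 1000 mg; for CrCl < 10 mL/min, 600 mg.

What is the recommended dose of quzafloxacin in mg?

1000 mg

SCr = 220 / 88.4 = 2.489 mg/dL
CrCl = (140 − 63) × 42.8 / (72 × 2.489) = 3295.6 / 179.21 ≈ 18.4 mL/min
CrCl ≈ 18 mL/min → bracket 10–59 mL/min.
Dose for this bracket: 1000 mg.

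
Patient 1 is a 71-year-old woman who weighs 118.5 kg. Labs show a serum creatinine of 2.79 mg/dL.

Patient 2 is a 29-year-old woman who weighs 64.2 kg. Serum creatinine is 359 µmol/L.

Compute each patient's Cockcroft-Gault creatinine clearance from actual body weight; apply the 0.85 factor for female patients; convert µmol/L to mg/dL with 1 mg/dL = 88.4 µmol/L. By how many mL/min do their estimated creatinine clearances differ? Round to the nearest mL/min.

14 mL/min

Patient 1: CrCl = (140 − 71) × 118.5 / (72 × 2.79) × 0.85 = 8176.5 / 200.88 × 0.85 ≈ 34.6 mL/min
Patient 2: SCr = 359 / 88.4 = 4.061 mg/dL
Patient 2: CrCl = (140 − 29) × 64.2 / (72 × 4.061) × 0.85 = 7126.2 / 292.39 × 0.85 ≈ 20.7 mL/min
|34.6 − 20.7| = 13.9 mL/min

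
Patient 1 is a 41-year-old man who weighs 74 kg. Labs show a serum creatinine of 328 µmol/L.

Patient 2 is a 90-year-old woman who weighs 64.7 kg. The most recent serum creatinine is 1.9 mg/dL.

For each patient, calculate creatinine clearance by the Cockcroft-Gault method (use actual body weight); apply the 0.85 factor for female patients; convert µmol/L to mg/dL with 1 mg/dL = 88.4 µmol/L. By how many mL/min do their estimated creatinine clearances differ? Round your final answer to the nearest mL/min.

Patient 1: SCr = 328 / 88.4 = 3.71 mg/dL
Patient 1: CrCl = (140 − 41) × 74 / (72 × 3.71) = 7326.0 / 267.12 ≈ 27.4 mL/min
Patient 2: CrCl = (140 − 90) × 64.7 / (72 × 1.9) × 0.85 = 3235.0 / 136.80 × 0.85 ≈ 20.1 mL/min
|27.4 − 20.1| = 7.3 mL/min

7 mL/min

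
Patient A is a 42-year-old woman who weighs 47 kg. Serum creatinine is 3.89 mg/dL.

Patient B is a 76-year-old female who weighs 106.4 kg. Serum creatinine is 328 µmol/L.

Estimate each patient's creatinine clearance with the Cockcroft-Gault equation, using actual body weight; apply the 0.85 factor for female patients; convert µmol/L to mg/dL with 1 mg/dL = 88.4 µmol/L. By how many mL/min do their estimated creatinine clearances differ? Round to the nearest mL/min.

8 mL/min

Patient A: CrCl = (140 − 42) × 47 / (72 × 3.89) × 0.85 = 4606.0 / 280.08 × 0.85 ≈ 14.0 mL/min
Patient B: SCr = 328 / 88.4 = 3.71 mg/dL
Patient B: CrCl = (140 − 76) × 106.4 / (72 × 3.71) × 0.85 = 6809.6 / 267.12 × 0.85 ≈ 21.7 mL/min
|14.0 − 21.7| = 7.7 mL/min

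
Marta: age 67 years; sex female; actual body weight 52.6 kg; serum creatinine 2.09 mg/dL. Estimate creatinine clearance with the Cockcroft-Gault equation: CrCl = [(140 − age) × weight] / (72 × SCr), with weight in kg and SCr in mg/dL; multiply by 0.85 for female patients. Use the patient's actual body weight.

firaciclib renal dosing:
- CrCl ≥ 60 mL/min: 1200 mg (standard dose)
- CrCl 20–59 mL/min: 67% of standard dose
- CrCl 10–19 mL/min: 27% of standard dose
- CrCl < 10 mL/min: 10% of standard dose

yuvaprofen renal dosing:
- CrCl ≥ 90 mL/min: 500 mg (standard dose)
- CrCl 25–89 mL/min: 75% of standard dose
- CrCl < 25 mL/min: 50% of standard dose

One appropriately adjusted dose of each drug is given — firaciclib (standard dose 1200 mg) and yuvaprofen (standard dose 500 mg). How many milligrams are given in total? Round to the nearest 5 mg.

CrCl = (140 − 67) × 52.6 / (72 × 2.09) × 0.85 = 3839.8 / 150.48 × 0.85 ≈ 21.7 mL/min
CrCl ≈ 22 mL/min.
firaciclib: 20–59 mL/min → 67% of 1200 mg = 804 mg.
yuvaprofen: < 25 mL/min → 50% of 500 mg = 250 mg.
Total = 804 + 250 = 1054 mg.

1055 mg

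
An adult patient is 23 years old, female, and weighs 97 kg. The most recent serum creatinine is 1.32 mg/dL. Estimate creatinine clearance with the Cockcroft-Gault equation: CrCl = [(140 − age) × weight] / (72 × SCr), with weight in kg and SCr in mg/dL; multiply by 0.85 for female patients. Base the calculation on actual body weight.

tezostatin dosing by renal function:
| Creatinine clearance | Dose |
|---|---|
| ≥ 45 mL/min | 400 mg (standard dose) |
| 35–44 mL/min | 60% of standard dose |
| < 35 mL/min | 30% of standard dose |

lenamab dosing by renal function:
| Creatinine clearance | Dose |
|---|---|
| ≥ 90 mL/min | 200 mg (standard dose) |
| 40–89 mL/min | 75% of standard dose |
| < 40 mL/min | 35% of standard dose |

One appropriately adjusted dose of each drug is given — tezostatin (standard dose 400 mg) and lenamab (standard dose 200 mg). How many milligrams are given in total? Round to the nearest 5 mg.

600 mg

CrCl = (140 − 23) × 97 / (72 × 1.32) × 0.85 = 11349.0 / 95.04 × 0.85 ≈ 101.5 mL/min
CrCl ≈ 102 mL/min.
tezostatin: ≥ 45 mL/min → 100% of 400 mg = 400 mg.
lenamab: ≥ 90 mL/min → 100% of 200 mg = 200 mg.
Total = 400 + 200 = 600 mg.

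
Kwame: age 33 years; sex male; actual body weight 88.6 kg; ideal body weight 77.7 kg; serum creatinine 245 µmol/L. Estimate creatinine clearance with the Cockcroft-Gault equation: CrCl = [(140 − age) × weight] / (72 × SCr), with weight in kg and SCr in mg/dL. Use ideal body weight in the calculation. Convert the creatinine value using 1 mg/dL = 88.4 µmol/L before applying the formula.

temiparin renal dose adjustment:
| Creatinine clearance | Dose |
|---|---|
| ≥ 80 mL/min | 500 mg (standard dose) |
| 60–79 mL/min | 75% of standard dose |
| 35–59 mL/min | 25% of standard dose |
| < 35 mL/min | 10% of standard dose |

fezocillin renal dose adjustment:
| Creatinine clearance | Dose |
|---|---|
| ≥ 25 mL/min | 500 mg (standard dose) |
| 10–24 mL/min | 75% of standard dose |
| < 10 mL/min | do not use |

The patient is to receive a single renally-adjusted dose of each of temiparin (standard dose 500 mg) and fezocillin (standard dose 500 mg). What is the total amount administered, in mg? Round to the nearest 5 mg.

625 mg

SCr = 245 / 88.4 = 2.771 mg/dL
CrCl = (140 − 33) × 77.7 / (72 × 2.771) = 8313.9 / 199.51 ≈ 41.7 mL/min
CrCl ≈ 42 mL/min.
temiparin: 35–59 mL/min → 25% of 500 mg = 125 mg.
fezocillin: ≥ 25 mL/min → 100% of 500 mg = 500 mg.
Total = 125 + 500 = 625 mg.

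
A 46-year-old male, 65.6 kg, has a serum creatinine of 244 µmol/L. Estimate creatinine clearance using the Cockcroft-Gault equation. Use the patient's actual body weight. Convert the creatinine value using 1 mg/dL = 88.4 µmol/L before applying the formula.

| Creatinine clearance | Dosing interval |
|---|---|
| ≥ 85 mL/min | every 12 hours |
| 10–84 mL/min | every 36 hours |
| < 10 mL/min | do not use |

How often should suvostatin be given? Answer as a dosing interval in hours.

SCr = 244 / 88.4 = 2.76 mg/dL
CrCl = (140 − 46) × 65.6 / (72 × 2.76) = 6166.4 / 198.72 ≈ 31.0 mL/min
CrCl ≈ 31 mL/min → bracket 10–84 mL/min → every 36 hours.

every 36 hours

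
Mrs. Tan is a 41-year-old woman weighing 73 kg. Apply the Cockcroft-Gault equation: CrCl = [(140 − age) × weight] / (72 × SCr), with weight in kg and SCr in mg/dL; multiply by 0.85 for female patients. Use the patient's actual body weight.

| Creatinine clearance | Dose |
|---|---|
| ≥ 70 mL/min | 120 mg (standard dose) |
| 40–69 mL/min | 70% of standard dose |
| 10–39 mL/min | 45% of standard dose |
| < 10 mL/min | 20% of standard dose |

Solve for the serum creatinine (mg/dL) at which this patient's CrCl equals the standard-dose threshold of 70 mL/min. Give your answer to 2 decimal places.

1.22 mg/dL

Standard dose requires CrCl ≥ 70 mL/min.
Set (140 − 41) × 73 × 0.85 / (72 × SCr) = 70
SCr = (140 − 41) × 73 × 0.85 / (72 × 70) = 1.219 mg/dL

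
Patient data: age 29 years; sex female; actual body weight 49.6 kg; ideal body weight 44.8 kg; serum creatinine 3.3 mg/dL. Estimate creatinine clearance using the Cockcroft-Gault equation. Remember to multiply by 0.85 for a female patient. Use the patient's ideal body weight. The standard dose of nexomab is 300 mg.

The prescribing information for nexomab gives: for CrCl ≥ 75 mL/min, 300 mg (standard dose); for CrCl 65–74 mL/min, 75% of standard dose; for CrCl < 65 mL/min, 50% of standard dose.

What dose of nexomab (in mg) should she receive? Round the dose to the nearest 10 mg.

CrCl = (140 − 29) × 44.8 / (72 × 3.3) × 0.85 = 4972.8 / 237.60 × 0.85 ≈ 17.8 mL/min
CrCl ≈ 18 mL/min → bracket < 65 mL/min.
50% of 300 mg = 150 mg

150 mg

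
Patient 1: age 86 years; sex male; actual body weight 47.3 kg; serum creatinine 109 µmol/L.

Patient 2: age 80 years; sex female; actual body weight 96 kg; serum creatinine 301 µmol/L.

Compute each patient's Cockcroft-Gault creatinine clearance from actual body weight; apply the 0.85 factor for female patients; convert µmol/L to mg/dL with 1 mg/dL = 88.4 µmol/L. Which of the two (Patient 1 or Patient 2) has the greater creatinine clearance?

Patient 1

Patient 1: SCr = 109 / 88.4 = 1.233 mg/dL
Patient 1: CrCl = (140 − 86) × 47.3 / (72 × 1.233) = 2554.2 / 88.78 ≈ 28.8 mL/min
Patient 2: SCr = 301 / 88.4 = 3.405 mg/dL
Patient 2: CrCl = (140 − 80) × 96 / (72 × 3.405) × 0.85 = 5760.0 / 245.16 × 0.85 ≈ 20.0 mL/min
28.8 vs 20.0 mL/min → Patient 1 is higher.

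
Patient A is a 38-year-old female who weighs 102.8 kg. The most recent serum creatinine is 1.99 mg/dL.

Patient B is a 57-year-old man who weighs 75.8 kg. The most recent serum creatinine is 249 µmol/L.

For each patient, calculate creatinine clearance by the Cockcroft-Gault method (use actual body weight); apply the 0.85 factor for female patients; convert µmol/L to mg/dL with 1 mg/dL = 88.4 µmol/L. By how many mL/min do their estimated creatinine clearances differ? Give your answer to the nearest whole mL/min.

Patient A: CrCl = (140 − 38) × 102.8 / (72 × 1.99) × 0.85 = 10485.6 / 143.28 × 0.85 ≈ 62.2 mL/min
Patient B: SCr = 249 / 88.4 = 2.817 mg/dL
Patient B: CrCl = (140 − 57) × 75.8 / (72 × 2.817) = 6291.4 / 202.82 ≈ 31.0 mL/min
|62.2 − 31.0| = 31.2 mL/min

31 mL/min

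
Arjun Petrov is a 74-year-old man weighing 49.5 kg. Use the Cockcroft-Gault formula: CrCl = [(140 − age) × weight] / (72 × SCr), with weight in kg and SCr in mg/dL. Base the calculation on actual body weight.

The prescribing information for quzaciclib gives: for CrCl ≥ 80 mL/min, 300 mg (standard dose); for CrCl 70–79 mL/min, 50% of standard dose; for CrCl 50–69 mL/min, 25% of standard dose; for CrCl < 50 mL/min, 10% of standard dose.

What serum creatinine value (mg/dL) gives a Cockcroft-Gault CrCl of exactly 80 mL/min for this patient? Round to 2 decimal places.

0.57 mg/dL

Standard dose requires CrCl ≥ 80 mL/min.
Set (140 − 74) × 49.5 / (72 × SCr) = 80
SCr = (140 − 74) × 49.5 / (72 × 80) = 0.567 mg/dL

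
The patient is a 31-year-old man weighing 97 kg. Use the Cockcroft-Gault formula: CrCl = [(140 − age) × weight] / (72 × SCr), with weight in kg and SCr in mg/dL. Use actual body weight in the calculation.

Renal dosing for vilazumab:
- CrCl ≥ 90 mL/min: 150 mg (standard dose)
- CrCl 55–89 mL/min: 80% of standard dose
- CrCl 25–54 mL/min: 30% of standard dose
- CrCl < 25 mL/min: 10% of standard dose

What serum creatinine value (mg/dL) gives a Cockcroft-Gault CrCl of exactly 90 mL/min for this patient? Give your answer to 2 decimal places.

Standard dose requires CrCl ≥ 90 mL/min.
Set (140 − 31) × 97 / (72 × SCr) = 90
SCr = (140 − 31) × 97 / (72 × 90) = 1.632 mg/dL

1.63 mg/dL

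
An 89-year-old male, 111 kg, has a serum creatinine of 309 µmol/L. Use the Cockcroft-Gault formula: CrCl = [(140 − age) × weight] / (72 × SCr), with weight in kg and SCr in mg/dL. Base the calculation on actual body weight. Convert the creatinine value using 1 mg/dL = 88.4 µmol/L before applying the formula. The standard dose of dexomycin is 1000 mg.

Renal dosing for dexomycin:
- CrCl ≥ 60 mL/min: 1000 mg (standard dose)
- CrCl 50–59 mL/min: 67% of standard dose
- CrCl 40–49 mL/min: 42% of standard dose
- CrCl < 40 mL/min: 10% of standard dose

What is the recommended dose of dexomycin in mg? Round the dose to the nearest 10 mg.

100 mg

SCr = 309 / 88.4 = 3.495 mg/dL
CrCl = (140 − 89) × 111 / (72 × 3.495) = 5661.0 / 251.64 ≈ 22.5 mL/min
CrCl ≈ 22 mL/min → bracket < 40 mL/min.
10% of 1000 mg = 100 mg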